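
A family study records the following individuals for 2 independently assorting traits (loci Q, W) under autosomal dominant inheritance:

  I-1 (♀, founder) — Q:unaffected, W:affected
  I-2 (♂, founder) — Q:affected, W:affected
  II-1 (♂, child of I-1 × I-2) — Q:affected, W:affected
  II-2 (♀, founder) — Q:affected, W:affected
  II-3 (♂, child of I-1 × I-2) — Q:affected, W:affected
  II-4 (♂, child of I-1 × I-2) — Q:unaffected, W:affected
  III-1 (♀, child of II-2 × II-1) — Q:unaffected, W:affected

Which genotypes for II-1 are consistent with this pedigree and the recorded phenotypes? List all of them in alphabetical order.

Q/I-1 un ·: qq
Q/I-2 aff ·: Qq
Q/II-1 aff I-1×I-2: Qq
Q/II-2 aff ·: Qq
Q/II-3 aff I-1×I-2: Qq
Q/II-4 un I-1×I-2: qq
Q/III-1 un II-2×II-1: qq
⇒ Q over [I-1,I-2,II-1,II-2,II-3,II-4,III-1]: 1 consistent
W/I-1 aff ·: Ww|WW
W/I-2 aff ·: Ww|WW
W/II-1 aff I-1×I-2: Ww|WW
W/II-2 aff ·: Ww|WW
W/II-3 aff I-1×I-2: Ww|WW
W/II-4 aff I-1×I-2: Ww|WW
W/III-1 aff II-2×II-1: Ww|WW
⇒ W over [I-1,I-2,II-1,II-2,II-3,II-4,III-1]: 87 consistent

II-1 ∈ {Qq WW, Qq Ww}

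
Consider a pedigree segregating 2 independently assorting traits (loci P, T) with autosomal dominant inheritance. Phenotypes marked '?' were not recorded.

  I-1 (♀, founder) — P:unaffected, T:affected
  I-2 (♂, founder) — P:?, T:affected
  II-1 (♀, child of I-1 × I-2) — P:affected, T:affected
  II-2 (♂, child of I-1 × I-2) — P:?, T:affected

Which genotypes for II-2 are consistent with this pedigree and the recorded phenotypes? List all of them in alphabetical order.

II-2 ∈ {Pp TT, Pp Tt, pp TT, pp Tt}

P/I-1 un ·: pp
P/I-2 ? ·: Pp|PP
P/II-1 aff I-1×I-2: Pp
P/II-2 ? I-1×I-2: pp|Pp
⇒ P over [I-1,I-2,II-1,II-2]: 3 consistent
T/I-1 aff ·: Tt|TT
T/I-2 aff ·: Tt|TT
T/II-1 aff I-1×I-2: Tt|TT
T/II-2 aff I-1×I-2: Tt|TT
⇒ T over [I-1,I-2,II-1,II-2]: 13 consistent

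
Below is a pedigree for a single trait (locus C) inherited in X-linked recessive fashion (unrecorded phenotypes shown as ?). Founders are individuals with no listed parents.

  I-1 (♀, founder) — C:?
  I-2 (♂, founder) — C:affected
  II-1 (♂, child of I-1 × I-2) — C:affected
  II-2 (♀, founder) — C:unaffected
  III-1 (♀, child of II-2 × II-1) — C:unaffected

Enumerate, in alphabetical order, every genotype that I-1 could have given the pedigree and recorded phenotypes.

C/I-1 ? ·: X^CX^c|X^cX^c
C/I-2 aff ·: X^cY
C/II-1 aff I-1×I-2: X^cY
C/II-2 un ·: X^CX^C|X^CX^c
C/III-1 un II-2×II-1: X^CX^c
⇒ C over [I-1,I-2,II-1,II-2,III-1]: 4 consistent

I-1 ∈ {X^CX^c, X^cX^c}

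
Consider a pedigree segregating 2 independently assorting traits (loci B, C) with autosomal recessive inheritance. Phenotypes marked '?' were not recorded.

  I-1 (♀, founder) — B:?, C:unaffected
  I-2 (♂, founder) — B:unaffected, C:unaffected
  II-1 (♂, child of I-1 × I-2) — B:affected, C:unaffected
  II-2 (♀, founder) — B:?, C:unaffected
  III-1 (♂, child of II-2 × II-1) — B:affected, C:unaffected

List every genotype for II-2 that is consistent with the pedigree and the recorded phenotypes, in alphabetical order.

B/I-1 ? ·: Bb|bb
B/I-2 un ·: Bb
B/II-1 aff I-1×I-2: bb
B/II-2 ? ·: Bb|bb
B/III-1 aff II-2×II-1: bb
⇒ B over [I-1,I-2,II-1,II-2,III-1]: 4 consistent
C/I-1 un ·: CC|Cc
C/I-2 un ·: CC|Cc
C/II-1 un I-1×I-2: CC|Cc
C/II-2 un ·: CC|Cc
C/III-1 un II-2×II-1: CC|Cc
⇒ C over [I-1,I-2,II-1,II-2,III-1]: 24 consistent

II-2 ∈ {Bb CC, Bb Cc, bb CC, bb Cc}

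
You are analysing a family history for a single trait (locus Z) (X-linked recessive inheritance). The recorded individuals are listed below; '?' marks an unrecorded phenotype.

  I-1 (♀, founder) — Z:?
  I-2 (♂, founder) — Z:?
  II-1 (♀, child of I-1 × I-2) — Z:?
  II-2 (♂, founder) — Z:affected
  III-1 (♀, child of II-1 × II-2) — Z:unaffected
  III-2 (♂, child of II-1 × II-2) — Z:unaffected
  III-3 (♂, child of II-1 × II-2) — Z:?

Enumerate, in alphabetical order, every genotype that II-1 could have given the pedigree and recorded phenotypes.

II-1 ∈ {X^ZX^Z, X^ZX^z}

Z/I-1 ? ·: X^ZX^Z|X^ZX^z|X^zX^z
Z/I-2 ? ·: X^ZY|X^zY
Z/II-1 ? I-1×I-2: X^ZX^Z|X^ZX^z
Z/II-2 aff ·: X^zY
Z/III-1 un II-1×II-2: X^ZX^z
Z/III-2 un II-1×II-2: X^ZY
Z/III-3 ? II-1×II-2: X^ZY|X^zY
⇒ Z over [I-1,I-2,II-1,II-2,III-1,III-2,III-3]: 10 consistent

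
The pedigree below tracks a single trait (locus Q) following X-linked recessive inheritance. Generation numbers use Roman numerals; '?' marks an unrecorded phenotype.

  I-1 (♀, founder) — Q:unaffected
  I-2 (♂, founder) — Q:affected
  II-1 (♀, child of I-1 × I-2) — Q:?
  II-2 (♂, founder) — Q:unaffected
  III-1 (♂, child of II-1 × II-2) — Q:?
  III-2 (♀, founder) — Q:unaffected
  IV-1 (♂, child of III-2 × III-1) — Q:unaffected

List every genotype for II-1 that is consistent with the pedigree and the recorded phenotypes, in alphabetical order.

II-1 ∈ {X^QX^q, X^qX^q}

Q/I-1 un ·: X^QX^Q|X^QX^q
Q/I-2 aff ·: X^qY
Q/II-1 ? I-1×I-2: X^QX^q|X^qX^q
Q/II-2 un ·: X^QY
Q/III-1 ? II-1×II-2: X^QY|X^qY
Q/III-2 un ·: X^QX^Q|X^QX^q
Q/IV-1 un III-2×III-1: X^QY
⇒ Q over [I-1,I-2,II-1,II-2,III-1,III-2,IV-1]: 10 consistent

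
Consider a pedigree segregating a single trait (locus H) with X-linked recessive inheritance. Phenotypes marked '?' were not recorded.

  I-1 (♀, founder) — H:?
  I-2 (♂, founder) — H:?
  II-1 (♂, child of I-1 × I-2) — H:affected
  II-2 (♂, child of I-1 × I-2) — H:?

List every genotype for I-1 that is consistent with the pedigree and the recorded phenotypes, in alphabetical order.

H/I-1 ? ·: X^HX^h|X^hX^h
H/I-2 ? ·: X^HY|X^hY
H/II-1 aff I-1×I-2: X^hY
H/II-2 ? I-1×I-2: X^HY|X^hY
⇒ H over [I-1,I-2,II-1,II-2]: 6 consistent

I-1 ∈ {X^HX^h, X^hX^h}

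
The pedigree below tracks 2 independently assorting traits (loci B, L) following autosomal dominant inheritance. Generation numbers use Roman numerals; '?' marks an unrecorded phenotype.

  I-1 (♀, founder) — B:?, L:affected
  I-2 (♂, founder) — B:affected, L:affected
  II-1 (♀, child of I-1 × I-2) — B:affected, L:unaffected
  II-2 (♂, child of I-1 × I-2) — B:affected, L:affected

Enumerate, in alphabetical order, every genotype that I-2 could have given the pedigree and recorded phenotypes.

B/I-1 ? ·: bb|Bb|BB
B/I-2 aff ·: Bb|BB
B/II-1 aff I-1×I-2: Bb|BB
B/II-2 aff I-1×I-2: Bb|BB
⇒ B over [I-1,I-2,II-1,II-2]: 15 consistent
L/I-1 aff ·: Ll
L/I-2 aff ·: Ll
L/II-1 un I-1×I-2: ll
L/II-2 aff I-1×I-2: Ll|LL
⇒ L over [I-1,I-2,II-1,II-2]: 2 consistent

I-2 ∈ {BB Ll, Bb Ll}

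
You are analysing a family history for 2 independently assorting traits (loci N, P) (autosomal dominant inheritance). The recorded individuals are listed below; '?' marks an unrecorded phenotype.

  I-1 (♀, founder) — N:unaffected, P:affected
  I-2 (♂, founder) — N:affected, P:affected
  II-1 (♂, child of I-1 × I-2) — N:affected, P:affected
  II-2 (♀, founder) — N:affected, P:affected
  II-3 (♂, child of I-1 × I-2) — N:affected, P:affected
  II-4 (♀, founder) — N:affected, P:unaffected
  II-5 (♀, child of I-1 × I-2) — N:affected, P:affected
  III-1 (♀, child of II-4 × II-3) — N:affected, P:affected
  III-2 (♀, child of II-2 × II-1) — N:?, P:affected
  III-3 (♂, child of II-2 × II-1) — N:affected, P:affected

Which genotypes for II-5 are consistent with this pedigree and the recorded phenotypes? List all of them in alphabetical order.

II-5 ∈ {Nn PP, Nn Pp}

N/I-1 un ·: nn
N/I-2 aff ·: Nn|NN
N/II-1 aff I-1×I-2: Nn
N/II-2 aff ·: Nn|NN
N/II-3 aff I-1×I-2: Nn
N/II-4 aff ·: Nn|NN
N/II-5 aff I-1×I-2: Nn
N/III-1 aff II-4×II-3: Nn|NN
N/III-2 ? II-2×II-1: nn|Nn|NN
N/III-3 aff II-2×II-1: Nn|NN
⇒ N over [I-1,I-2,II-1,II-2,II-3,II-4,II-5,III-1,III-2,III-3]: 80 consistent
P/I-1 aff ·: Pp|PP
P/I-2 aff ·: Pp|PP
P/II-1 aff I-1×I-2: Pp|PP
P/II-2 aff ·: Pp|PP
P/II-3 aff I-1×I-2: Pp|PP
P/II-4 un ·: pp
P/II-5 aff I-1×I-2: Pp|PP
P/III-1 aff II-4×II-3: Pp
P/III-2 aff II-2×II-1: Pp|PP
P/III-3 aff II-2×II-1: Pp|PP
⇒ P over [I-1,I-2,II-1,II-2,II-3,II-4,II-5,III-1,III-2,III-3]: 161 consistent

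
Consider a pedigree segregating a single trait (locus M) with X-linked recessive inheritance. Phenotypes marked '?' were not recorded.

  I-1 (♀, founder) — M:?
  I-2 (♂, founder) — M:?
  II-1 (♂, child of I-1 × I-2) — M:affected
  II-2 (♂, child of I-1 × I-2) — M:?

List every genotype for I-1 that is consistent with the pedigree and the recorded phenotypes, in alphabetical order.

I-1 ∈ {X^MX^m, X^mX^m}

M/I-1 ? ·: X^MX^m|X^mX^m
M/I-2 ? ·: X^MY|X^mY
M/II-1 aff I-1×I-2: X^mY
M/II-2 ? I-1×I-2: X^MY|X^mY
⇒ M over [I-1,I-2,II-1,II-2]: 6 consistent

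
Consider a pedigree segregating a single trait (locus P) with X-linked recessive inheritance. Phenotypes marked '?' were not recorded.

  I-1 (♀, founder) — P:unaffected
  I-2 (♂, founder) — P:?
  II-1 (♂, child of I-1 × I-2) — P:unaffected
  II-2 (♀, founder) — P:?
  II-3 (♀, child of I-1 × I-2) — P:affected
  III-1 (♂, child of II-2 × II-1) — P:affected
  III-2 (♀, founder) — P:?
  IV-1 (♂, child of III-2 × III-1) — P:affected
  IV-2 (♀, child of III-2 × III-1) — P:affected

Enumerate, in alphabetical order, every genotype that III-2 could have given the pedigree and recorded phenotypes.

III-2 ∈ {X^PX^p, X^pX^p}

P/I-1 un ·: X^PX^p
P/I-2 ? ·: X^pY
P/II-1 un I-1×I-2: X^PY
P/II-2 ? ·: X^PX^p|X^pX^p
P/II-3 aff I-1×I-2: X^pX^p
P/III-1 aff II-2×II-1: X^pY
P/III-2 ? ·: X^PX^p|X^pX^p
P/IV-1 aff III-2×III-1: X^pY
P/IV-2 aff III-2×III-1: X^pX^p
⇒ P over [I-1,I-2,II-1,II-2,II-3,III-1,III-2,IV-1,IV-2]: 4 consistent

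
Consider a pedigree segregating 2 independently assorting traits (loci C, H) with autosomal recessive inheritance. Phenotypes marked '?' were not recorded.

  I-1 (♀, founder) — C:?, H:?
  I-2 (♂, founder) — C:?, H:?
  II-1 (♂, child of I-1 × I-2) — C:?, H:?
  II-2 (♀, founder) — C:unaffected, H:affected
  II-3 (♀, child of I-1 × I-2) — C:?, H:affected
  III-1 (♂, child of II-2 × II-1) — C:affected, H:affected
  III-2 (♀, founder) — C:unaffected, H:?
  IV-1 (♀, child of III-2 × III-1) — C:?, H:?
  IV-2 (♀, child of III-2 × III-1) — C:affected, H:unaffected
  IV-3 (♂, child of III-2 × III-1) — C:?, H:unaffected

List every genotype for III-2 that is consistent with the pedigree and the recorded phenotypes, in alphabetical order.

C/I-1 ? ·: CC|Cc|cc
C/I-2 ? ·: CC|Cc|cc
C/II-1 ? I-1×I-2: Cc|cc
C/II-2 un ·: Cc
C/II-3 ? I-1×I-2: CC|Cc|cc
C/III-1 aff II-2×II-1: cc
C/III-2 un ·: Cc
C/IV-1 ? III-2×III-1: Cc|cc
C/IV-2 aff III-2×III-1: cc
C/IV-3 ? III-2×III-1: Cc|cc
⇒ C over [I-1,I-2,II-1,II-2,II-3,III-1,III-2,IV-1,IV-2,IV-3]: 84 consistent
H/I-1 ? ·: Hh|hh
H/I-2 ? ·: Hh|hh
H/II-1 ? I-1×I-2: Hh|hh
H/II-2 aff ·: hh
H/II-3 aff I-1×I-2: hh
H/III-1 aff II-2×II-1: hh
H/III-2 ? ·: HH|Hh
H/IV-1 ? III-2×III-1: Hh|hh
H/IV-2 un III-2×III-1: Hh
H/IV-3 un III-2×III-1: Hh
⇒ H over [I-1,I-2,II-1,II-2,II-3,III-1,III-2,IV-1,IV-2,IV-3]: 21 consistent

III-2 ∈ {Cc HH, Cc Hh}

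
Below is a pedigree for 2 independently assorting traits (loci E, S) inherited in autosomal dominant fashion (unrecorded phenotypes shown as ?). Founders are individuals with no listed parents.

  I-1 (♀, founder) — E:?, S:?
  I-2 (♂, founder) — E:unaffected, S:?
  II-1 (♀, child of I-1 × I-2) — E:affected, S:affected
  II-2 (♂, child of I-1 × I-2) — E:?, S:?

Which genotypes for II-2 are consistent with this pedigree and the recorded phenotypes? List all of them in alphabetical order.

E/I-1 ? ·: Ee|EE
E/I-2 un ·: ee
E/II-1 aff I-1×I-2: Ee
E/II-2 ? I-1×I-2: ee|Ee
⇒ E over [I-1,I-2,II-1,II-2]: 3 consistent
S/I-1 ? ·: ss|Ss|SS
S/I-2 ? ·: ss|Ss|SS
S/II-1 aff I-1×I-2: Ss|SS
S/II-2 ? I-1×I-2: ss|Ss|SS
⇒ S over [I-1,I-2,II-1,II-2]: 21 consistent

II-2 ∈ {Ee SS, Ee Ss, Ee ss, ee SS, ee Ss, ee ss}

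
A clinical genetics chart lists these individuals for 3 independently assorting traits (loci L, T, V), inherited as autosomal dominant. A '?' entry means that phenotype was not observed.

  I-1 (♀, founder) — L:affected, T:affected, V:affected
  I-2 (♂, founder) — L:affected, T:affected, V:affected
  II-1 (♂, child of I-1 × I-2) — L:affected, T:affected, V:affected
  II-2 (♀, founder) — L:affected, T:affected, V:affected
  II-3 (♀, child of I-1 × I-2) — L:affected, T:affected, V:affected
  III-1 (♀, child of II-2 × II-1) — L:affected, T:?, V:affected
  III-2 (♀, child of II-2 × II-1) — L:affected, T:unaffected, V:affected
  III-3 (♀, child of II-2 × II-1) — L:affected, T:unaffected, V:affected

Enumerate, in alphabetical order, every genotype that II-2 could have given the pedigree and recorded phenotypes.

II-2 ∈ {LL Tt VV, LL Tt Vv, Ll Tt VV, Ll Tt Vv}

L/I-1 aff ·: Ll|LL
L/I-2 aff ·: Ll|LL
L/II-1 aff I-1×I-2: Ll|LL
L/II-2 aff ·: Ll|LL
L/II-3 aff I-1×I-2: Ll|LL
L/III-1 aff II-2×II-1: Ll|LL
L/III-2 aff II-2×II-1: Ll|LL
L/III-3 aff II-2×II-1: Ll|LL
⇒ L over [I-1,I-2,II-1,II-2,II-3,III-1,III-2,III-3]: 159 consistent
T/I-1 aff ·: Tt|TT
T/I-2 aff ·: Tt|TT
T/II-1 aff I-1×I-2: Tt
T/II-2 aff ·: Tt
T/II-3 aff I-1×I-2: Tt|TT
T/III-1 ? II-2×II-1: tt|Tt|TT
T/III-2 un II-2×II-1: tt
T/III-3 un II-2×II-1: tt
⇒ T over [I-1,I-2,II-1,II-2,II-3,III-1,III-2,III-3]: 18 consistent
V/I-1 aff ·: Vv|VV
V/I-2 aff ·: Vv|VV
V/II-1 aff I-1×I-2: Vv|VV
V/II-2 aff ·: Vv|VV
V/II-3 aff I-1×I-2: Vv|VV
V/III-1 aff II-2×II-1: Vv|VV
V/III-2 aff II-2×II-1: Vv|VV
V/III-3 aff II-2×II-1: Vv|VV
⇒ V over [I-1,I-2,II-1,II-2,II-3,III-1,III-2,III-3]: 159 consistent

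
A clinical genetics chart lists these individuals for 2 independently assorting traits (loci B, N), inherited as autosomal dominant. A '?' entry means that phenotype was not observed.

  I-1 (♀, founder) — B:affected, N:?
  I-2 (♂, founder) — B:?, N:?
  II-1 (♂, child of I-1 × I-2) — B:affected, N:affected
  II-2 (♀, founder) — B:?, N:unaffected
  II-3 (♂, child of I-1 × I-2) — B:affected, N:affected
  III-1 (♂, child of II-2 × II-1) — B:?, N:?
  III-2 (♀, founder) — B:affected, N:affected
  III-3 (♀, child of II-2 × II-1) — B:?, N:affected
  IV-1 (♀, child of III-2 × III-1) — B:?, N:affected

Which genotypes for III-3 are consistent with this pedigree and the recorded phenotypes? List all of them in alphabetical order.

B/I-1 aff ·: Bb|BB
B/I-2 ? ·: bb|Bb|BB
B/II-1 aff I-1×I-2: Bb|BB
B/II-2 ? ·: bb|Bb|BB
B/II-3 aff I-1×I-2: Bb|BB
B/III-1 ? II-2×II-1: bb|Bb|BB
B/III-2 aff ·: Bb|BB
B/III-3 ? II-2×II-1: bb|Bb|BB
B/IV-1 ? III-2×III-1: bb|Bb|BB
⇒ B over [I-1,I-2,II-1,II-2,II-3,III-1,III-2,III-3,IV-1]: 688 consistent
N/I-1 ? ·: nn|Nn|NN
N/I-2 ? ·: nn|Nn|NN
N/II-1 aff I-1×I-2: Nn|NN
N/II-2 un ·: nn
N/II-3 aff I-1×I-2: Nn|NN
N/III-1 ? II-2×II-1: nn|Nn
N/III-2 aff ·: Nn|NN
N/III-3 aff II-2×II-1: Nn
N/IV-1 aff III-2×III-1: Nn|NN
⇒ N over [I-1,I-2,II-1,II-2,II-3,III-1,III-2,III-3,IV-1]: 88 consistent

III-3 ∈ {BB Nn, Bb Nn, bb Nn}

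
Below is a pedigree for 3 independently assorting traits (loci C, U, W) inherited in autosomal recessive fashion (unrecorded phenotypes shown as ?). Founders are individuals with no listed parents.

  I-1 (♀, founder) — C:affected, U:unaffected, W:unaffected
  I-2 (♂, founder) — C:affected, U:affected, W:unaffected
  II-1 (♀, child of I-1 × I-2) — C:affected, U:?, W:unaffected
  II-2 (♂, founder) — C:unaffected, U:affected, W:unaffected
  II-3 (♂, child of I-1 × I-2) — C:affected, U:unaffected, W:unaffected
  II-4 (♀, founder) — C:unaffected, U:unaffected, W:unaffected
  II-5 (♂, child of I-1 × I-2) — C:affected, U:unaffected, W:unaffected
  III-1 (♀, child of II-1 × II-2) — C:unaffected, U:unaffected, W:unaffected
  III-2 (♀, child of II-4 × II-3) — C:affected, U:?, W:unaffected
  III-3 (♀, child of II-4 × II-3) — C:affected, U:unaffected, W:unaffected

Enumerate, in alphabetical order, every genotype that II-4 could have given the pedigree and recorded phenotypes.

II-4 ∈ {Cc UU WW, Cc UU Ww, Cc Uu WW, Cc Uu Ww}

C/I-1 aff ·: cc
C/I-2 aff ·: cc
C/II-1 aff I-1×I-2: cc
C/II-2 un ·: CC|Cc
C/II-3 aff I-1×I-2: cc
C/II-4 un ·: Cc
C/II-5 aff I-1×I-2: cc
C/III-1 un II-1×II-2: Cc
C/III-2 aff II-4×II-3: cc
C/III-3 aff II-4×II-3: cc
⇒ C over [I-1,I-2,II-1,II-2,II-3,II-4,II-5,III-1,III-2,III-3]: 2 consistent
U/I-1 un ·: UU|Uu
U/I-2 aff ·: uu
U/II-1 ? I-1×I-2: Uu
U/II-2 aff ·: uu
U/II-3 un I-1×I-2: Uu
U/II-4 un ·: UU|Uu
U/II-5 un I-1×I-2: Uu
U/III-1 un II-1×II-2: Uu
U/III-2 ? II-4×II-3: UU|Uu|uu
U/III-3 un II-4×II-3: UU|Uu
⇒ U over [I-1,I-2,II-1,II-2,II-3,II-4,II-5,III-1,III-2,III-3]: 20 consistent
W/I-1 un ·: WW|Ww
W/I-2 un ·: WW|Ww
W/II-1 un I-1×I-2: WW|Ww
W/II-2 un ·: WW|Ww
W/II-3 un I-1×I-2: WW|Ww
W/II-4 un ·: WW|Ww
W/II-5 un I-1×I-2: WW|Ww
W/III-1 un II-1×II-2: WW|Ww
W/III-2 un II-4×II-3: WW|Ww
W/III-3 un II-4×II-3: WW|Ww
⇒ W over [I-1,I-2,II-1,II-2,II-3,II-4,II-5,III-1,III-2,III-3]: 561 consistent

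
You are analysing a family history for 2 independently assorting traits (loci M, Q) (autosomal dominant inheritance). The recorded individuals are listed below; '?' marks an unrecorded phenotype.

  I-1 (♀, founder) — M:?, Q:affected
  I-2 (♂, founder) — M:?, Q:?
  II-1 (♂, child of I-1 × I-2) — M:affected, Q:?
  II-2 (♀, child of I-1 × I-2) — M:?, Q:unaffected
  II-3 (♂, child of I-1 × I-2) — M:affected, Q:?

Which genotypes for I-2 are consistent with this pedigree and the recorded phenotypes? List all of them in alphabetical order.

M/I-1 ? ·: mm|Mm|MM
M/I-2 ? ·: mm|Mm|MM
M/II-1 aff I-1×I-2: Mm|MM
M/II-2 ? I-1×I-2: mm|Mm|MM
M/II-3 aff I-1×I-2: Mm|MM
⇒ M over [I-1,I-2,II-1,II-2,II-3]: 35 consistent
Q/I-1 aff ·: Qq
Q/I-2 ? ·: qq|Qq
Q/II-1 ? I-1×I-2: qq|Qq|QQ
Q/II-2 un I-1×I-2: qq
Q/II-3 ? I-1×I-2: qq|Qq|QQ
⇒ Q over [I-1,I-2,II-1,II-2,II-3]: 13 consistent

I-2 ∈ {MM Qq, MM qq, Mm Qq, Mm qq, mm Qq, mm qq}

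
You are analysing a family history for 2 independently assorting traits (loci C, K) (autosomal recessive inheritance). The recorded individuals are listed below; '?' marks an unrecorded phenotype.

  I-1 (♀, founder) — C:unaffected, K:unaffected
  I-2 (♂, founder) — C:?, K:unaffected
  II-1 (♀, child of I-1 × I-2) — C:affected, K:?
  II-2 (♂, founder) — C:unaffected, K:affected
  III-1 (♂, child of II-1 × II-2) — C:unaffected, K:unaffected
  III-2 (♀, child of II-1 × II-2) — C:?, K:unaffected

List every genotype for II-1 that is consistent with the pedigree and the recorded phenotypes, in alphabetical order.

II-1 ∈ {cc KK, cc Kk}

C/I-1 un ·: Cc
C/I-2 ? ·: Cc|cc
C/II-1 aff I-1×I-2: cc
C/II-2 un ·: CC|Cc
C/III-1 un II-1×II-2: Cc
C/III-2 ? II-1×II-2: Cc|cc
⇒ C over [I-1,I-2,II-1,II-2,III-1,III-2]: 6 consistent
K/I-1 un ·: KK|Kk
K/I-2 un ·: KK|Kk
K/II-1 ? I-1×I-2: KK|Kk
K/II-2 aff ·: kk
K/III-1 un II-1×II-2: Kk
K/III-2 un II-1×II-2: Kk
⇒ K over [I-1,I-2,II-1,II-2,III-1,III-2]: 7 consistent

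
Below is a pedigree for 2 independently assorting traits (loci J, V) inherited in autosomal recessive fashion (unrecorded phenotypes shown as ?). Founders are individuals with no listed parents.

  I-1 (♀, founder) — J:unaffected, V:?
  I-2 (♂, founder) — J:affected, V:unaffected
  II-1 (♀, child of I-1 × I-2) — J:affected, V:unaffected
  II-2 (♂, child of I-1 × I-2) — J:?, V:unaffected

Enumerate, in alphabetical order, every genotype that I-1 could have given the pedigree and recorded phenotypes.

I-1 ∈ {Jj VV, Jj Vv, Jj vv}

J/I-1 un ·: Jj
J/I-2 aff ·: jj
J/II-1 aff I-1×I-2: jj
J/II-2 ? I-1×I-2: Jj|jj
⇒ J over [I-1,I-2,II-1,II-2]: 2 consistent
V/I-1 ? ·: VV|Vv|vv
V/I-2 un ·: VV|Vv
V/II-1 un I-1×I-2: VV|Vv
V/II-2 un I-1×I-2: VV|Vv
⇒ V over [I-1,I-2,II-1,II-2]: 15 consistent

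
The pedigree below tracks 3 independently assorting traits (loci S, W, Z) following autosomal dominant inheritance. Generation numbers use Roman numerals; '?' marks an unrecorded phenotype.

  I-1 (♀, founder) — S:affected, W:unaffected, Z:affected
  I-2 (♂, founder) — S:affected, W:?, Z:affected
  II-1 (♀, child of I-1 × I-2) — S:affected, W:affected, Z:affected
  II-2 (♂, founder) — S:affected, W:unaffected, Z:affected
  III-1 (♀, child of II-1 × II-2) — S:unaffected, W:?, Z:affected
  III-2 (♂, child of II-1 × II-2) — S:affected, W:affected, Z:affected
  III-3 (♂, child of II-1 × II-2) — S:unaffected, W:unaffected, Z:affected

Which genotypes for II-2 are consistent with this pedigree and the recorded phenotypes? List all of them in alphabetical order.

S/I-1 aff ·: Ss|SS
S/I-2 aff ·: Ss|SS
S/II-1 aff I-1×I-2: Ss
S/II-2 aff ·: Ss
S/III-1 un II-1×II-2: ss
S/III-2 aff II-1×II-2: Ss|SS
S/III-3 un II-1×II-2: ss
⇒ S over [I-1,I-2,II-1,II-2,III-1,III-2,III-3]: 6 consistent
W/I-1 un ·: ww
W/I-2 ? ·: Ww|WW
W/II-1 aff I-1×I-2: Ww
W/II-2 un ·: ww
W/III-1 ? II-1×II-2: ww|Ww
W/III-2 aff II-1×II-2: Ww
W/III-3 un II-1×II-2: ww
⇒ W over [I-1,I-2,II-1,II-2,III-1,III-2,III-3]: 4 consistent
Z/I-1 aff ·: Zz|ZZ
Z/I-2 aff ·: Zz|ZZ
Z/II-1 aff I-1×I-2: Zz|ZZ
Z/II-2 aff ·: Zz|ZZ
Z/III-1 aff II-1×II-2: Zz|ZZ
Z/III-2 aff II-1×II-2: Zz|ZZ
Z/III-3 aff II-1×II-2: Zz|ZZ
⇒ Z over [I-1,I-2,II-1,II-2,III-1,III-2,III-3]: 84 consistent

II-2 ∈ {Ss ww ZZ, Ss ww Zz}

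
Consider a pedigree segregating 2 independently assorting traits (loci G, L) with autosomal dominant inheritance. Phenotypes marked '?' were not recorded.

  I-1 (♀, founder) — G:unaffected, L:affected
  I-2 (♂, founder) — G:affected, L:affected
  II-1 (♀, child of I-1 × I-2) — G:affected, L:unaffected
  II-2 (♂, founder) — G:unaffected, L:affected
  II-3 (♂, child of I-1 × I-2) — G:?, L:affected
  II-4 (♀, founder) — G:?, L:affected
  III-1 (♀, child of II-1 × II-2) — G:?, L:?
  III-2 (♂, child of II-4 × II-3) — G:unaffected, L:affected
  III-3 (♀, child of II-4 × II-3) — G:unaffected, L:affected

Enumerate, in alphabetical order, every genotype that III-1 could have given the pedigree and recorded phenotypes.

III-1 ∈ {Gg Ll, Gg ll, gg Ll, gg ll}

G/I-1 un ·: gg
G/I-2 aff ·: Gg|GG
G/II-1 aff I-1×I-2: Gg
G/II-2 un ·: gg
G/II-3 ? I-1×I-2: gg|Gg
G/II-4 ? ·: gg|Gg
G/III-1 ? II-1×II-2: gg|Gg
G/III-2 un II-4×II-3: gg
G/III-3 un II-4×II-3: gg
⇒ G over [I-1,I-2,II-1,II-2,II-3,II-4,III-1,III-2,III-3]: 12 consistent
L/I-1 aff ·: Ll
L/I-2 aff ·: Ll
L/II-1 un I-1×I-2: ll
L/II-2 aff ·: Ll|LL
L/II-3 aff I-1×I-2: Ll|LL
L/II-4 aff ·: Ll|LL
L/III-1 ? II-1×II-2: ll|Ll
L/III-2 aff II-4×II-3: Ll|LL
L/III-3 aff II-4×II-3: Ll|LL
⇒ L over [I-1,I-2,II-1,II-2,II-3,II-4,III-1,III-2,III-3]: 39 consistent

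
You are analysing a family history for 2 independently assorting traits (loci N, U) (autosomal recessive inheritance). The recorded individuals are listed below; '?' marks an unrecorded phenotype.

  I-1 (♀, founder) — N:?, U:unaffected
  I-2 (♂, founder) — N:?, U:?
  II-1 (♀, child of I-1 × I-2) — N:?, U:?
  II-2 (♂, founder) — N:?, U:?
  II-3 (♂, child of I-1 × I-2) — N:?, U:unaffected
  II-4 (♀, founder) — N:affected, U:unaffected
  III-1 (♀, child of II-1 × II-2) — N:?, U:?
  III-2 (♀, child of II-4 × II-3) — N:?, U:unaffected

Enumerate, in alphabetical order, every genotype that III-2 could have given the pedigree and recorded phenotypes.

III-2 ∈ {Nn UU, Nn Uu, nn UU, nn Uu}

N/I-1 ? ·: NN|Nn|nn
N/I-2 ? ·: NN|Nn|nn
N/II-1 ? I-1×I-2: NN|Nn|nn
N/II-2 ? ·: NN|Nn|nn
N/II-3 ? I-1×I-2: NN|Nn|nn
N/II-4 aff ·: nn
N/III-1 ? II-1×II-2: NN|Nn|nn
N/III-2 ? II-4×II-3: Nn|nn
⇒ N over [I-1,I-2,II-1,II-2,II-3,II-4,III-1,III-2]: 228 consistent
U/I-1 un ·: UU|Uu
U/I-2 ? ·: UU|Uu|uu
U/II-1 ? I-1×I-2: UU|Uu|uu
U/II-2 ? ·: UU|Uu|uu
U/II-3 un I-1×I-2: UU|Uu
U/II-4 un ·: UU|Uu
U/III-1 ? II-1×II-2: UU|Uu|uu
U/III-2 un II-4×II-3: UU|Uu
⇒ U over [I-1,I-2,II-1,II-2,II-3,II-4,III-1,III-2]: 343 consistent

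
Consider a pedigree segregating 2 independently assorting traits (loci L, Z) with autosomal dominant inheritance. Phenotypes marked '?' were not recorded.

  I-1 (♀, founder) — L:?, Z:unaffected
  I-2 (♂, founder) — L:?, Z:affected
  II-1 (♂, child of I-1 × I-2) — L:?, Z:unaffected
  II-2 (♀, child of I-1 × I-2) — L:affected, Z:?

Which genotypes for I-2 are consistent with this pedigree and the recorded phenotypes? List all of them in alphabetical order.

I-2 ∈ {LL Zz, Ll Zz, ll Zz}

L/I-1 ? ·: ll|Ll|LL
L/I-2 ? ·: ll|Ll|LL
L/II-1 ? I-1×I-2: ll|Ll|LL
L/II-2 aff I-1×I-2: Ll|LL
⇒ L over [I-1,I-2,II-1,II-2]: 21 consistent
Z/I-1 un ·: zz
Z/I-2 aff ·: Zz
Z/II-1 un I-1×I-2: zz
Z/II-2 ? I-1×I-2: zz|Zz
⇒ Z over [I-1,I-2,II-1,II-2]: 2 consistent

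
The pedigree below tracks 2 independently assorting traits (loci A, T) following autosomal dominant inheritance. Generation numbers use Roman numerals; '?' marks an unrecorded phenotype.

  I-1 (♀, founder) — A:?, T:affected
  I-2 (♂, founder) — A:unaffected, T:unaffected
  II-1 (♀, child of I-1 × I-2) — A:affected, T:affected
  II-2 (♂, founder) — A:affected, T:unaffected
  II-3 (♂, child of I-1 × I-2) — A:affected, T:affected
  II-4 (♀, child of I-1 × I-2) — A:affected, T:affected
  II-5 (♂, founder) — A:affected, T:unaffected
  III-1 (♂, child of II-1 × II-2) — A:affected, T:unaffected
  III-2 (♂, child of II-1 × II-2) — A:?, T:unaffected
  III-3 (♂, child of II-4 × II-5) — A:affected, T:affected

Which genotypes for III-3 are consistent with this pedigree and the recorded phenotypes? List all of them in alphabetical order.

A/I-1 ? ·: Aa|AA
A/I-2 un ·: aa
A/II-1 aff I-1×I-2: Aa
A/II-2 aff ·: Aa|AA
A/II-3 aff I-1×I-2: Aa
A/II-4 aff I-1×I-2: Aa
A/II-5 aff ·: Aa|AA
A/III-1 aff II-1×II-2: Aa|AA
A/III-2 ? II-1×II-2: aa|Aa|AA
A/III-3 aff II-4×II-5: Aa|AA
⇒ A over [I-1,I-2,II-1,II-2,II-3,II-4,II-5,III-1,III-2,III-3]: 80 consistent
T/I-1 aff ·: Tt|TT
T/I-2 un ·: tt
T/II-1 aff I-1×I-2: Tt
T/II-2 un ·: tt
T/II-3 aff I-1×I-2: Tt
T/II-4 aff I-1×I-2: Tt
T/II-5 un ·: tt
T/III-1 un II-1×II-2: tt
T/III-2 un II-1×II-2: tt
T/III-3 aff II-4×II-5: Tt
⇒ T over [I-1,I-2,II-1,II-2,II-3,II-4,II-5,III-1,III-2,III-3]: 2 consistent

III-3 ∈ {AA Tt, Aa Tt}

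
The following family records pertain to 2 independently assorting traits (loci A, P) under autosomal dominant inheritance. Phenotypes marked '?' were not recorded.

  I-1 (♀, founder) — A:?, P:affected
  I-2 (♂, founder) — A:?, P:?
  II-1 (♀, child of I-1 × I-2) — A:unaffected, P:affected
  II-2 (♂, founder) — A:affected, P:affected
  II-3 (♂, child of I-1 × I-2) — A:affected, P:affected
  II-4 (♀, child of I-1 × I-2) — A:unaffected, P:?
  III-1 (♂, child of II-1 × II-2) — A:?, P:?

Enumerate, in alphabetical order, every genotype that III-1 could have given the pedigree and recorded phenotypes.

III-1 ∈ {Aa PP, Aa Pp, Aa pp, aa PP, aa Pp, aa pp}

A/I-1 ? ·: aa|Aa
A/I-2 ? ·: aa|Aa
A/II-1 un I-1×I-2: aa
A/II-2 aff ·: Aa|AA
A/II-3 aff I-1×I-2: Aa|AA
A/II-4 un I-1×I-2: aa
A/III-1 ? II-1×II-2: aa|Aa
⇒ A over [I-1,I-2,II-1,II-2,II-3,II-4,III-1]: 12 consistent
P/I-1 aff ·: Pp|PP
P/I-2 ? ·: pp|Pp|PP
P/II-1 aff I-1×I-2: Pp|PP
P/II-2 aff ·: Pp|PP
P/II-3 aff I-1×I-2: Pp|PP
P/II-4 ? I-1×I-2: pp|Pp|PP
P/III-1 ? II-1×II-2: pp|Pp|PP
⇒ P over [I-1,I-2,II-1,II-2,II-3,II-4,III-1]: 130 consistent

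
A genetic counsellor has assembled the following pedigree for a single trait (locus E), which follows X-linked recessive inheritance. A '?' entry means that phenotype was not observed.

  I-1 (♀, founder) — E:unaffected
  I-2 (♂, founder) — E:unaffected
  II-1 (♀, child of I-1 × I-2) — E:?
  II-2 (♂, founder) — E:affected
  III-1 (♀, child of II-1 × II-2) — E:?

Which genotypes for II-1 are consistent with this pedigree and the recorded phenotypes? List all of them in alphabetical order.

E/I-1 un ·: X^EX^E|X^EX^e
E/I-2 un ·: X^EY
E/II-1 ? I-1×I-2: X^EX^E|X^EX^e
E/II-2 aff ·: X^eY
E/III-1 ? II-1×II-2: X^EX^e|X^eX^e
⇒ E over [I-1,I-2,II-1,II-2,III-1]: 4 consistent

II-1 ∈ {X^EX^E, X^EX^e}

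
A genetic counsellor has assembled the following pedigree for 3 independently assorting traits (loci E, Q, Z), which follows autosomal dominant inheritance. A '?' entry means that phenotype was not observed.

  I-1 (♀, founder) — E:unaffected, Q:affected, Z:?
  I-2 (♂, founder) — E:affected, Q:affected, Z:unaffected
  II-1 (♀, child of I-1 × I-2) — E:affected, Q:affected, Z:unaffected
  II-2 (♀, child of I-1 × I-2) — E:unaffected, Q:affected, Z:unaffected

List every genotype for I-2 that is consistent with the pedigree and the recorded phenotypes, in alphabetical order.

I-2 ∈ {Ee QQ zz, Ee Qq zz}

E/I-1 un ·: ee
E/I-2 aff ·: Ee
E/II-1 aff I-1×I-2: Ee
E/II-2 un I-1×I-2: ee
⇒ E over [I-1,I-2,II-1,II-2]: 1 consistent
Q/I-1 aff ·: Qq|QQ
Q/I-2 aff ·: Qq|QQ
Q/II-1 aff I-1×I-2: Qq|QQ
Q/II-2 aff I-1×I-2: Qq|QQ
⇒ Q over [I-1,I-2,II-1,II-2]: 13 consistent
Z/I-1 ? ·: zz|Zz
Z/I-2 un ·: zz
Z/II-1 un I-1×I-2: zz
Z/II-2 un I-1×I-2: zz
⇒ Z over [I-1,I-2,II-1,II-2]: 2 consistent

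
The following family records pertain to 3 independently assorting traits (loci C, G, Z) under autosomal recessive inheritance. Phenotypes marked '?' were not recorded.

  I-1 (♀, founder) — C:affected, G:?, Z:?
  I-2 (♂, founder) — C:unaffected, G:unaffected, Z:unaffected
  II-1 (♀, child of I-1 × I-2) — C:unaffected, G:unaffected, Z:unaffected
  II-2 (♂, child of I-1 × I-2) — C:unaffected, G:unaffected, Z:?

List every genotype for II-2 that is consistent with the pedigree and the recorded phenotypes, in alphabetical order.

C/I-1 aff ·: cc
C/I-2 un ·: CC|Cc
C/II-1 un I-1×I-2: Cc
C/II-2 un I-1×I-2: Cc
⇒ C over [I-1,I-2,II-1,II-2]: 2 consistent
G/I-1 ? ·: GG|Gg|gg
G/I-2 un ·: GG|Gg
G/II-1 un I-1×I-2: GG|Gg
G/II-2 un I-1×I-2: GG|Gg
⇒ G over [I-1,I-2,II-1,II-2]: 15 consistent
Z/I-1 ? ·: ZZ|Zz|zz
Z/I-2 un ·: ZZ|Zz
Z/II-1 un I-1×I-2: ZZ|Zz
Z/II-2 ? I-1×I-2: ZZ|Zz|zz
⇒ Z over [I-1,I-2,II-1,II-2]: 18 consistent

II-2 ∈ {Cc GG ZZ, Cc GG Zz, Cc GG zz, Cc Gg ZZ, Cc Gg Zz, Cc Gg zz}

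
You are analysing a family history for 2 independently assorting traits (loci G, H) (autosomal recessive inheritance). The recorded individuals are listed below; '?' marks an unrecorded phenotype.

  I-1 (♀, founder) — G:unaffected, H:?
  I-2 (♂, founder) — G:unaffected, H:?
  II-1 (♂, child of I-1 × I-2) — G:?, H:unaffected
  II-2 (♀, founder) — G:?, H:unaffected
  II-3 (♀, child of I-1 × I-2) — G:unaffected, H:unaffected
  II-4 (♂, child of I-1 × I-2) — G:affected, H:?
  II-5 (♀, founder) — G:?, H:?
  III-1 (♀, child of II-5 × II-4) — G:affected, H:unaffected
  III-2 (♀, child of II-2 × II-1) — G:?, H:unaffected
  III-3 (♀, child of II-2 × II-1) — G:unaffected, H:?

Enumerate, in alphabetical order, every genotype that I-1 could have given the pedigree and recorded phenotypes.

I-1 ∈ {Gg HH, Gg Hh, Gg hh}

G/I-1 un ·: Gg
G/I-2 un ·: Gg
G/II-1 ? I-1×I-2: GG|Gg|gg
G/II-2 ? ·: GG|Gg|gg
G/II-3 un I-1×I-2: GG|Gg
G/II-4 aff I-1×I-2: gg
G/II-5 ? ·: Gg|gg
G/III-1 aff II-5×II-4: gg
G/III-2 ? II-2×II-1: GG|Gg|gg
G/III-3 un II-2×II-1: GG|Gg
⇒ G over [I-1,I-2,II-1,II-2,II-3,II-4,II-5,III-1,III-2,III-3]: 84 consistent
H/I-1 ? ·: HH|Hh|hh
H/I-2 ? ·: HH|Hh|hh
H/II-1 un I-1×I-2: HH|Hh
H/II-2 un ·: HH|Hh
H/II-3 un I-1×I-2: HH|Hh
H/II-4 ? I-1×I-2: HH|Hh|hh
H/II-5 ? ·: HH|Hh|hh
H/III-1 un II-5×II-4: HH|Hh
H/III-2 un II-2×II-1: HH|Hh
H/III-3 ? II-2×II-1: HH|Hh|hh
⇒ H over [I-1,I-2,II-1,II-2,II-3,II-4,II-5,III-1,III-2,III-3]: 1130 consistent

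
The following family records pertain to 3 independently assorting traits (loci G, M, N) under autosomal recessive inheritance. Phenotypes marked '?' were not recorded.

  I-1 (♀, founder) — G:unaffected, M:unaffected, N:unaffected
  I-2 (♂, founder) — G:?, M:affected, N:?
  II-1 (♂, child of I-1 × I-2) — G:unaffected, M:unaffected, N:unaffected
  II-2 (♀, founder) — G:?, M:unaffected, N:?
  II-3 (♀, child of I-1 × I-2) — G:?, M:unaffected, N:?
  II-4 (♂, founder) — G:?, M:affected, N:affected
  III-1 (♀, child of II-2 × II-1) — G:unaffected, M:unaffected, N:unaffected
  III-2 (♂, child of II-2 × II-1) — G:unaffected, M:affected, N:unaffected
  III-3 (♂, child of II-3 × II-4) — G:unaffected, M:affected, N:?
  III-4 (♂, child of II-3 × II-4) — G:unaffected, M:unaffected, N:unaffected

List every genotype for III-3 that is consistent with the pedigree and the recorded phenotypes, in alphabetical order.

G/I-1 un ·: GG|Gg
G/I-2 ? ·: GG|Gg|gg
G/II-1 un I-1×I-2: GG|Gg
G/II-2 ? ·: GG|Gg|gg
G/II-3 ? I-1×I-2: GG|Gg|gg
G/II-4 ? ·: GG|Gg|gg
G/III-1 un II-2×II-1: GG|Gg
G/III-2 un II-2×II-1: GG|Gg
G/III-3 un II-3×II-4: GG|Gg
G/III-4 un II-3×II-4: GG|Gg
⇒ G over [I-1,I-2,II-1,II-2,II-3,II-4,III-1,III-2,III-3,III-4]: 921 consistent
M/I-1 un ·: MM|Mm
M/I-2 aff ·: mm
M/II-1 un I-1×I-2: Mm
M/II-2 un ·: Mm
M/II-3 un I-1×I-2: Mm
M/II-4 aff ·: mm
M/III-1 un II-2×II-1: MM|Mm
M/III-2 aff II-2×II-1: mm
M/III-3 aff II-3×II-4: mm
M/III-4 un II-3×II-4: Mm
⇒ M over [I-1,I-2,II-1,II-2,II-3,II-4,III-1,III-2,III-3,III-4]: 4 consistent
N/I-1 un ·: NN|Nn
N/I-2 ? ·: NN|Nn|nn
N/II-1 un I-1×I-2: NN|Nn
N/II-2 ? ·: NN|Nn|nn
N/II-3 ? I-1×I-2: NN|Nn
N/II-4 aff ·: nn
N/III-1 un II-2×II-1: NN|Nn
N/III-2 un II-2×II-1: NN|Nn
N/III-3 ? II-3×II-4: Nn|nn
N/III-4 un II-3×II-4: Nn
⇒ N over [I-1,I-2,II-1,II-2,II-3,II-4,III-1,III-2,III-3,III-4]: 177 consistent

III-3 ∈ {GG mm Nn, GG mm nn, Gg mm Nn, Gg mm nn}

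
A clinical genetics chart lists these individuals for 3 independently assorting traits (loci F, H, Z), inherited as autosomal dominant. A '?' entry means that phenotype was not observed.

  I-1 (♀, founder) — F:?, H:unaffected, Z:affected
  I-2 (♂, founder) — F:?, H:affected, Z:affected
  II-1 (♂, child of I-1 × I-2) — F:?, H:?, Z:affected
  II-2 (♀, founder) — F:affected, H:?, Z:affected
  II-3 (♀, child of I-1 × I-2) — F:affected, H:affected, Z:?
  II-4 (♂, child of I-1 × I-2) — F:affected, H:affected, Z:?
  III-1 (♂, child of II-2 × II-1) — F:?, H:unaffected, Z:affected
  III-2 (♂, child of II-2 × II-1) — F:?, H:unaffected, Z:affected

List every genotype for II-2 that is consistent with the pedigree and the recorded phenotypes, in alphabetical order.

F/I-1 ? ·: ff|Ff|FF
F/I-2 ? ·: ff|Ff|FF
F/II-1 ? I-1×I-2: ff|Ff|FF
F/II-2 aff ·: Ff|FF
F/II-3 aff I-1×I-2: Ff|FF
F/II-4 aff I-1×I-2: Ff|FF
F/III-1 ? II-2×II-1: ff|Ff|FF
F/III-2 ? II-2×II-1: ff|Ff|FF
⇒ F over [I-1,I-2,II-1,II-2,II-3,II-4,III-1,III-2]: 303 consistent
H/I-1 un ·: hh
H/I-2 aff ·: Hh|HH
H/II-1 ? I-1×I-2: hh|Hh
H/II-2 ? ·: hh|Hh
H/II-3 aff I-1×I-2: Hh
H/II-4 aff I-1×I-2: Hh
H/III-1 un II-2×II-1: hh
H/III-2 un II-2×II-1: hh
⇒ H over [I-1,I-2,II-1,II-2,II-3,II-4,III-1,III-2]: 6 consistent
Z/I-1 aff ·: Zz|ZZ
Z/I-2 aff ·: Zz|ZZ
Z/II-1 aff I-1×I-2: Zz|ZZ
Z/II-2 aff ·: Zz|ZZ
Z/II-3 ? I-1×I-2: zz|Zz|ZZ
Z/II-4 ? I-1×I-2: zz|Zz|ZZ
Z/III-1 aff II-2×II-1: Zz|ZZ
Z/III-2 aff II-2×II-1: Zz|ZZ
⇒ Z over [I-1,I-2,II-1,II-2,II-3,II-4,III-1,III-2]: 226 consistent

II-2 ∈ {FF Hh ZZ, FF Hh Zz, FF hh ZZ, FF hh Zz, Ff Hh ZZ, Ff Hh Zz, Ff hh ZZ, Ff hh Zz}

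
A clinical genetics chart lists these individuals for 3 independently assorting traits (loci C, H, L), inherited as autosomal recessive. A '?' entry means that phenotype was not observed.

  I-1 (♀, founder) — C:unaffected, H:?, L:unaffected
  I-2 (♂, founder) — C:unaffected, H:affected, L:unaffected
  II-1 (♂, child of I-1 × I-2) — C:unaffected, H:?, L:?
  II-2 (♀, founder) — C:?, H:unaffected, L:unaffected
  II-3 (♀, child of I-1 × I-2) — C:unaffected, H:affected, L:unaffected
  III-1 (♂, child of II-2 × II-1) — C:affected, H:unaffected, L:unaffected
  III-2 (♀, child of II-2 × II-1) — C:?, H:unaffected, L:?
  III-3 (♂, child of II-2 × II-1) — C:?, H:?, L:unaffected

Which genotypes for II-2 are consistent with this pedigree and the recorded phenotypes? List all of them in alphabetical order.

II-2 ∈ {Cc HH LL, Cc HH Ll, Cc Hh LL, Cc Hh Ll, cc HH LL, cc HH Ll, cc Hh LL, cc Hh Ll}

C/I-1 un ·: CC|Cc
C/I-2 un ·: CC|Cc
C/II-1 un I-1×I-2: Cc
C/II-2 ? ·: Cc|cc
C/II-3 un I-1×I-2: CC|Cc
C/III-1 aff II-2×II-1: cc
C/III-2 ? II-2×II-1: CC|Cc|cc
C/III-3 ? II-2×II-1: CC|Cc|cc
⇒ C over [I-1,I-2,II-1,II-2,II-3,III-1,III-2,III-3]: 78 consistent
H/I-1 ? ·: Hh|hh
H/I-2 aff ·: hh
H/II-1 ? I-1×I-2: Hh|hh
H/II-2 un ·: HH|Hh
H/II-3 aff I-1×I-2: hh
H/III-1 un II-2×II-1: HH|Hh
H/III-2 un II-2×II-1: HH|Hh
H/III-3 ? II-2×II-1: HH|Hh|hh
⇒ H over [I-1,I-2,II-1,II-2,II-3,III-1,III-2,III-3]: 26 consistent
L/I-1 un ·: LL|Ll
L/I-2 un ·: LL|Ll
L/II-1 ? I-1×I-2: LL|Ll|ll
L/II-2 un ·: LL|Ll
L/II-3 un I-1×I-2: LL|Ll
L/III-1 un II-2×II-1: LL|Ll
L/III-2 ? II-2×II-1: LL|Ll|ll
L/III-3 un II-2×II-1: LL|Ll
⇒ L over [I-1,I-2,II-1,II-2,II-3,III-1,III-2,III-3]: 189 consistent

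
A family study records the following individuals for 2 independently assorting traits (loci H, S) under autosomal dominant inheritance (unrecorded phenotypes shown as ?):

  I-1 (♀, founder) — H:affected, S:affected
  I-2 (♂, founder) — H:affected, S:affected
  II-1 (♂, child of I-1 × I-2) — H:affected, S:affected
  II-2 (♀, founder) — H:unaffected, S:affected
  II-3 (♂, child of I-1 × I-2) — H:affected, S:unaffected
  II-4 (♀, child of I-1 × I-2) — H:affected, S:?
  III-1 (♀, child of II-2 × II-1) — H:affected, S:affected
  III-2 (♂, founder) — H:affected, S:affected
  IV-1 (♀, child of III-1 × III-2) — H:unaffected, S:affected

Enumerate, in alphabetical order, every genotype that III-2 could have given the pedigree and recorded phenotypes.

III-2 ∈ {Hh SS, Hh Ss}

H/I-1 aff ·: Hh|HH
H/I-2 aff ·: Hh|HH
H/II-1 aff I-1×I-2: Hh|HH
H/II-2 un ·: hh
H/II-3 aff I-1×I-2: Hh|HH
H/II-4 aff I-1×I-2: Hh|HH
H/III-1 aff II-2×II-1: Hh
H/III-2 aff ·: Hh
H/IV-1 un III-1×III-2: hh
⇒ H over [I-1,I-2,II-1,II-2,II-3,II-4,III-1,III-2,IV-1]: 25 consistent
S/I-1 aff ·: Ss
S/I-2 aff ·: Ss
S/II-1 aff I-1×I-2: Ss|SS
S/II-2 aff ·: Ss|SS
S/II-3 un I-1×I-2: ss
S/II-4 ? I-1×I-2: ss|Ss|SS
S/III-1 aff II-2×II-1: Ss|SS
S/III-2 aff ·: Ss|SS
S/IV-1 aff III-1×III-2: Ss|SS
⇒ S over [I-1,I-2,II-1,II-2,II-3,II-4,III-1,III-2,IV-1]: 72 consistent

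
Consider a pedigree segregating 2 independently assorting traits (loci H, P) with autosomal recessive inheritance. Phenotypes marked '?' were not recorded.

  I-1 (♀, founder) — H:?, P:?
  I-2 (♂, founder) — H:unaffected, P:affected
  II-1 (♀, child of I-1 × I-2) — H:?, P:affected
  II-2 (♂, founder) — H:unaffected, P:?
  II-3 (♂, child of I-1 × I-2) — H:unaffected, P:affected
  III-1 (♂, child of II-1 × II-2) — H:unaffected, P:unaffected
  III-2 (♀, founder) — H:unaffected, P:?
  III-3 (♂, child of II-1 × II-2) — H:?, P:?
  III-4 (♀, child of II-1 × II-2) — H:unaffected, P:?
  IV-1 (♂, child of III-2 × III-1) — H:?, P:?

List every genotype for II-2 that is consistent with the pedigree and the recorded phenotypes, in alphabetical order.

II-2 ∈ {HH PP, HH Pp, Hh PP, Hh Pp}

H/I-1 ? ·: HH|Hh|hh
H/I-2 un ·: HH|Hh
H/II-1 ? I-1×I-2: HH|Hh|hh
H/II-2 un ·: HH|Hh
H/II-3 un I-1×I-2: HH|Hh
H/III-1 un II-1×II-2: HH|Hh
H/III-2 un ·: HH|Hh
H/III-3 ? II-1×II-2: HH|Hh|hh
H/III-4 un II-1×II-2: HH|Hh
H/IV-1 ? III-2×III-1: HH|Hh|hh
⇒ H over [I-1,I-2,II-1,II-2,II-3,III-1,III-2,III-3,III-4,IV-1]: 930 consistent
P/I-1 ? ·: Pp|pp
P/I-2 aff ·: pp
P/II-1 aff I-1×I-2: pp
P/II-2 ? ·: PP|Pp
P/II-3 aff I-1×I-2: pp
P/III-1 un II-1×II-2: Pp
P/III-2 ? ·: PP|Pp|pp
P/III-3 ? II-1×II-2: Pp|pp
P/III-4 ? II-1×II-2: Pp|pp
P/IV-1 ? III-2×III-1: PP|Pp|pp
⇒ P over [I-1,I-2,II-1,II-2,II-3,III-1,III-2,III-3,III-4,IV-1]: 70 consistent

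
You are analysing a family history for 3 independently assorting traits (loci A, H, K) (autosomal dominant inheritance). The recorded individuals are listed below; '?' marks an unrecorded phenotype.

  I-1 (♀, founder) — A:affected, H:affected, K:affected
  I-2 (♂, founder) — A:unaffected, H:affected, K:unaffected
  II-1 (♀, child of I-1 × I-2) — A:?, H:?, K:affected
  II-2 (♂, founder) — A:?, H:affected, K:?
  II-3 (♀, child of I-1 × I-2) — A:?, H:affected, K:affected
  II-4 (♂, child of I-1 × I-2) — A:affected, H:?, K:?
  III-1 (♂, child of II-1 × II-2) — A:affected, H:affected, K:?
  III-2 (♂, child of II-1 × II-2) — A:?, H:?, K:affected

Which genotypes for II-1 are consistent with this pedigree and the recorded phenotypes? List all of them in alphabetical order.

II-1 ∈ {Aa HH Kk, Aa Hh Kk, Aa hh Kk, aa HH Kk, aa Hh Kk, aa hh Kk}

A/I-1 aff ·: Aa|AA
A/I-2 un ·: aa
A/II-1 ? I-1×I-2: aa|Aa
A/II-2 ? ·: aa|Aa|AA
A/II-3 ? I-1×I-2: aa|Aa
A/II-4 aff I-1×I-2: Aa
A/III-1 aff II-1×II-2: Aa|AA
A/III-2 ? II-1×II-2: aa|Aa|AA
⇒ A over [I-1,I-2,II-1,II-2,II-3,II-4,III-1,III-2]: 42 consistent
H/I-1 aff ·: Hh|HH
H/I-2 aff ·: Hh|HH
H/II-1 ? I-1×I-2: hh|Hh|HH
H/II-2 aff ·: Hh|HH
H/II-3 aff I-1×I-2: Hh|HH
H/II-4 ? I-1×I-2: hh|Hh|HH
H/III-1 aff II-1×II-2: Hh|HH
H/III-2 ? II-1×II-2: hh|Hh|HH
⇒ H over [I-1,I-2,II-1,II-2,II-3,II-4,III-1,III-2]: 233 consistent
K/I-1 aff ·: Kk|KK
K/I-2 un ·: kk
K/II-1 aff I-1×I-2: Kk
K/II-2 ? ·: kk|Kk|KK
K/II-3 aff I-1×I-2: Kk
K/II-4 ? I-1×I-2: kk|Kk
K/III-1 ? II-1×II-2: kk|Kk|KK
K/III-2 aff II-1×II-2: Kk|KK
⇒ K over [I-1,I-2,II-1,II-2,II-3,II-4,III-1,III-2]: 36 consistent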